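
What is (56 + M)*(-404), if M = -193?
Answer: 55348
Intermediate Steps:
(56 + M)*(-404) = (56 - 193)*(-404) = -137*(-404) = 55348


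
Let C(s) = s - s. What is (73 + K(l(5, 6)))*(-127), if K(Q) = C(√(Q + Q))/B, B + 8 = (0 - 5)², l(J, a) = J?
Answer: -9271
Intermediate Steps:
C(s) = 0
B = 17 (B = -8 + (0 - 5)² = -8 + (-5)² = -8 + 25 = 17)
K(Q) = 0 (K(Q) = 0/17 = 0*(1/17) = 0)
(73 + K(l(5, 6)))*(-127) = (73 + 0)*(-127) = 73*(-127) = -9271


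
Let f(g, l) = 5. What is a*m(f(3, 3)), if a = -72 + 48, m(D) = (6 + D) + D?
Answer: -384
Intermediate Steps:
m(D) = 6 + 2*D
a = -24
a*m(f(3, 3)) = -24*(6 + 2*5) = -24*(6 + 10) = -24*16 = -384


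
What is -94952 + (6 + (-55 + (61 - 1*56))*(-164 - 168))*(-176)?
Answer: -3017608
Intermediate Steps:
-94952 + (6 + (-55 + (61 - 1*56))*(-164 - 168))*(-176) = -94952 + (6 + (-55 + (61 - 56))*(-332))*(-176) = -94952 + (6 + (-55 + 5)*(-332))*(-176) = -94952 + (6 - 50*(-332))*(-176) = -94952 + (6 + 16600)*(-176) = -94952 + 16606*(-176) = -94952 - 2922656 = -3017608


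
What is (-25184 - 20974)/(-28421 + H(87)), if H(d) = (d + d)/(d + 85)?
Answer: 3969588/2444119 ≈ 1.6241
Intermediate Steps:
H(d) = 2*d/(85 + d) (H(d) = (2*d)/(85 + d) = 2*d/(85 + d))
(-25184 - 20974)/(-28421 + H(87)) = (-25184 - 20974)/(-28421 + 2*87/(85 + 87)) = -46158/(-28421 + 2*87/172) = -46158/(-28421 + 2*87*(1/172)) = -46158/(-28421 + 87/86) = -46158/(-2444119/86) = -46158*(-86/2444119) = 3969588/2444119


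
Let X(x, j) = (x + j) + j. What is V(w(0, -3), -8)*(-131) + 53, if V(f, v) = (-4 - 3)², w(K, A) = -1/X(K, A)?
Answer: -6366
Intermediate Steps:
X(x, j) = x + 2*j (X(x, j) = (j + x) + j = x + 2*j)
w(K, A) = -1/(K + 2*A)
V(f, v) = 49 (V(f, v) = (-7)² = 49)
V(w(0, -3), -8)*(-131) + 53 = 49*(-131) + 53 = -6419 + 53 = -6366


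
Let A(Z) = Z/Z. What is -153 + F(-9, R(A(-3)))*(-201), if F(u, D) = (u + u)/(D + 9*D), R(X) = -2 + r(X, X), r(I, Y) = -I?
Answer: -1368/5 ≈ -273.60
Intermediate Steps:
A(Z) = 1
R(X) = -2 - X
F(u, D) = u/(5*D) (F(u, D) = (2*u)/((10*D)) = (2*u)*(1/(10*D)) = u/(5*D))
-153 + F(-9, R(A(-3)))*(-201) = -153 + ((⅕)*(-9)/(-2 - 1*1))*(-201) = -153 + ((⅕)*(-9)/(-2 - 1))*(-201) = -153 + ((⅕)*(-9)/(-3))*(-201) = -153 + ((⅕)*(-9)*(-⅓))*(-201) = -153 + (⅗)*(-201) = -153 - 603/5 = -1368/5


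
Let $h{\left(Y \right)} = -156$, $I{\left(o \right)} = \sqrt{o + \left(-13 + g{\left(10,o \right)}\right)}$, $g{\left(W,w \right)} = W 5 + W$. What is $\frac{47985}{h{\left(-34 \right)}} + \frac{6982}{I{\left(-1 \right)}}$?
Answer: $- \frac{15995}{52} + \frac{3491 \sqrt{46}}{23} \approx 721.84$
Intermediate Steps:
$g{\left(W,w \right)} = 6 W$ ($g{\left(W,w \right)} = 5 W + W = 6 W$)
$I{\left(o \right)} = \sqrt{47 + o}$ ($I{\left(o \right)} = \sqrt{o + \left(-13 + 6 \cdot 10\right)} = \sqrt{o + \left(-13 + 60\right)} = \sqrt{o + 47} = \sqrt{47 + o}$)
$\frac{47985}{h{\left(-34 \right)}} + \frac{6982}{I{\left(-1 \right)}} = \frac{47985}{-156} + \frac{6982}{\sqrt{47 - 1}} = 47985 \left(- \frac{1}{156}\right) + \frac{6982}{\sqrt{46}} = - \frac{15995}{52} + 6982 \frac{\sqrt{46}}{46} = - \frac{15995}{52} + \frac{3491 \sqrt{46}}{23}$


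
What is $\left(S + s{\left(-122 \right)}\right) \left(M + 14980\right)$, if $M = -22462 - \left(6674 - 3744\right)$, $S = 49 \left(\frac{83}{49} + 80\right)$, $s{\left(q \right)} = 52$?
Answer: $-42220660$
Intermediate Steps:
$S = 4003$ ($S = 49 \left(83 \cdot \frac{1}{49} + 80\right) = 49 \left(\frac{83}{49} + 80\right) = 49 \cdot \frac{4003}{49} = 4003$)
$M = -25392$ ($M = -22462 - \left(6674 - 3744\right) = -22462 - 2930 = -25392$)
$\left(S + s{\left(-122 \right)}\right) \left(M + 14980\right) = \left(4003 + 52\right) \left(-25392 + 14980\right) = 4055 \left(-10412\right) = -42220660$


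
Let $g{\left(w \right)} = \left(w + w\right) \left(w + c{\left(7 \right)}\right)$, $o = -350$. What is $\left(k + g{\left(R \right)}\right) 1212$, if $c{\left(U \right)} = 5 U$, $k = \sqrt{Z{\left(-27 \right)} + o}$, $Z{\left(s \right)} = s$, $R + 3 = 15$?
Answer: $1367136 + 1212 i \sqrt{377} \approx 1.3671 \cdot 10^{6} + 23533.0 i$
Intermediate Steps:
$R = 12$ ($R = -3 + 15 = 12$)
$k = i \sqrt{377}$ ($k = \sqrt{-27 - 350} = \sqrt{-377} = i \sqrt{377} \approx 19.417 i$)
$g{\left(w \right)} = 2 w \left(35 + w\right)$ ($g{\left(w \right)} = \left(w + w\right) \left(w + 5 \cdot 7\right) = 2 w \left(w + 35\right) = 2 w \left(35 + w\right)$)
$\left(k + g{\left(R \right)}\right) 1212 = \left(i \sqrt{377} + 2 \cdot 12 \left(35 + 12\right)\right) 1212 = \left(i \sqrt{377} + 2 \cdot 12 \cdot 47\right) 1212 = \left(i \sqrt{377} + 1128\right) 1212 = \left(1128 + i \sqrt{377}\right) 1212 = 1367136 + 1212 i \sqrt{377}$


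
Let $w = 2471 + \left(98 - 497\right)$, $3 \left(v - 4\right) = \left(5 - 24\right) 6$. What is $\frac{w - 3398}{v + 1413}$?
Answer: $- \frac{1326}{1379} \approx -0.96157$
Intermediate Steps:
$v = -34$ ($v = 4 + \frac{\left(5 - 24\right) 6}{3} = 4 + \frac{\left(-19\right) 6}{3} = 4 + \frac{1}{3} \left(-114\right) = 4 - 38 = -34$)
$w = 2072$ ($w = 2471 + \left(98 - 497\right) = 2471 - 399 = 2072$)
$\frac{w - 3398}{v + 1413} = \frac{2072 - 3398}{-34 + 1413} = - \frac{1326}{1379}$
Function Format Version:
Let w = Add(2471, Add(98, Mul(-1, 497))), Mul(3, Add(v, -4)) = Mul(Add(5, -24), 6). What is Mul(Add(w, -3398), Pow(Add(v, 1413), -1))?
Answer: Rational(-1326, 1379) ≈ -0.96157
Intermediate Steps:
v = -34 (v = Add(4, Mul(Rational(1, 3), Mul(Add(5, -24), 6))) = Add(4, Mul(Rational(1, 3), Mul(-19, 6))) = Add(4, Mul(Rational(1, 3), -114)) = Add(4, -38) = -34)
w = 2072 (w = Add(2471, Add(98, -497)) = Add(2471, -399) = 2072)
Mul(Add(w, -3398), Pow(Add(v, 1413), -1)) = Mul(Add(2072, -3398), Pow(Add(-34, 1413), -1)) = Mul(-1326, Pow(1379, -1)) = Mul(-1326, Rational(1, 1379)) = Rational(-1326, 1379)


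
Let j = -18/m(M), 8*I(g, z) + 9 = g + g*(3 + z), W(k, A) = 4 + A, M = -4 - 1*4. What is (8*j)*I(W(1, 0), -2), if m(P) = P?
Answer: -9/4 ≈ -2.2500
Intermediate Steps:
M = -8 (M = -4 - 4 = -8)
I(g, z) = -9/8 + g/8 + g*(3 + z)/8 (I(g, z) = -9/8 + (g + g*(3 + z))/8 = -9/8 + (g/8 + g*(3 + z)/8) = -9/8 + g/8 + g*(3 + z)/8)
j = 9/4 (j = -18/(-8) = -18*(-⅛) = 9/4 ≈ 2.2500)
(8*j)*I(W(1, 0), -2) = (8*(9/4))*(-9/8 + (4 + 0)/2 + (⅛)*(4 + 0)*(-2)) = 18*(-9/8 + (½)*4 + (⅛)*4*(-2)) = 18*(-9/8 + 2 - 1) = 18*(-⅛) = -9/4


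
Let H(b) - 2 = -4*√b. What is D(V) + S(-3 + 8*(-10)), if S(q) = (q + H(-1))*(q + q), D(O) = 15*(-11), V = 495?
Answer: 13281 + 664*I ≈ 13281.0 + 664.0*I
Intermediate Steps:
H(b) = 2 - 4*√b
D(O) = -165
S(q) = 2*q*(2 + q - 4*I) (S(q) = (q + (2 - 4*I))*(q + q) = (q + (2 - 4*I))*(2*q) = (2 + q - 4*I)*(2*q) = 2*q*(2 + q - 4*I))
D(V) + S(-3 + 8*(-10)) = -165 + 2*(-3 + 8*(-10))*(2 + (-3 + 8*(-10)) - 4*I) = -165 + 2*(-3 - 80)*(2 + (-3 - 80) - 4*I) = -165 + 2*(-83)*(2 - 83 - 4*I) = -165 + 2*(-83)*(-81 - 4*I) = -165 + (13446 + 664*I) = 13281 + 664*I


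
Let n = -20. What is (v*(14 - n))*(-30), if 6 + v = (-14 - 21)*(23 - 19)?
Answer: 148920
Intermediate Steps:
v = -146 (v = -6 + (-14 - 21)*(23 - 19) = -6 - 35*4 = -6 - 140 = -146)
(v*(14 - n))*(-30) = -146*(14 - 1*(-20))*(-30) = -146*(14 + 20)*(-30) = -146*34*(-30) = -4964*(-30) = 148920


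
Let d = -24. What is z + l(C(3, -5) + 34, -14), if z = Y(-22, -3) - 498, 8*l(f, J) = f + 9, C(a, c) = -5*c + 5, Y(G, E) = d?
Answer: -4103/8 ≈ -512.88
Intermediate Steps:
Y(G, E) = -24
C(a, c) = 5 - 5*c
l(f, J) = 9/8 + f/8 (l(f, J) = (f + 9)/8 = (9 + f)/8 = 9/8 + f/8)
z = -522 (z = -24 - 498 = -522)
z + l(C(3, -5) + 34, -14) = -522 + (9/8 + ((5 - 5*(-5)) + 34)/8) = -522 + (9/8 + ((5 + 25) + 34)/8) = -522 + (9/8 + (30 + 34)/8) = -522 + (9/8 + (⅛)*64) = -522 + (9/8 + 8) = -522 + 73/8 = -4103/8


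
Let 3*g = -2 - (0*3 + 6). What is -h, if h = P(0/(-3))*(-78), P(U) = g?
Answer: -208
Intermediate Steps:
g = -8/3 (g = (-2 - (0*3 + 6))/3 = (-2 - (0 + 6))/3 = (-2 - 1*6)/3 = (-2 - 6)/3 = (⅓)*(-8) = -8/3 ≈ -2.6667)
P(U) = -8/3
h = 208 (h = -8/3*(-78) = 208)
-h = -1*208 = -208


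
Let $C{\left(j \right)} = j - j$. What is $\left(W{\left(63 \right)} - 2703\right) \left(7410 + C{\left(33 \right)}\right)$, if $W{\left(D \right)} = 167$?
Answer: $-18791760$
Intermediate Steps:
$C{\left(j \right)} = 0$
$\left(W{\left(63 \right)} - 2703\right) \left(7410 + C{\left(33 \right)}\right) = \left(167 - 2703\right) \left(7410 + 0\right) = \left(-2536\right) 7410 = -18791760$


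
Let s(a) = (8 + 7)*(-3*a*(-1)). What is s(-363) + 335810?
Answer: 319475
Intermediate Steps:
s(a) = 45*a (s(a) = 15*(3*a) = 45*a)
s(-363) + 335810 = 45*(-363) + 335810 = -16335 + 335810 = 319475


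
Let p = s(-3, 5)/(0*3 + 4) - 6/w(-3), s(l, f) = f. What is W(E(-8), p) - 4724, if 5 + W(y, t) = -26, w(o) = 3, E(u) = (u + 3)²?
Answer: -4755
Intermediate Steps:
E(u) = (3 + u)²
p = -¾ (p = 5/(0*3 + 4) - 6/3 = 5/(0 + 4) - 6*⅓ = 5/4 - 2 = -¾ ≈ -0.75000)
W(y, t) = -31 (W(y, t) = -5 - 26 = -31)
W(E(-8), p) - 4724 = -31 - 4724 = -4755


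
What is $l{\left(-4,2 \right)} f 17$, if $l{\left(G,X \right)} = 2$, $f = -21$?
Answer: $-714$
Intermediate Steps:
$l{\left(-4,2 \right)} f 17 = 2 \left(-21\right) 17 = \left(-42\right) 17 = -714$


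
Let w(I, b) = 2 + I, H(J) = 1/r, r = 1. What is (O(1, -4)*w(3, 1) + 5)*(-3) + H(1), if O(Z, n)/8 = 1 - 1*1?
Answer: -14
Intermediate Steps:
H(J) = 1 (H(J) = 1/1 = 1)
O(Z, n) = 0 (O(Z, n) = 8*(1 - 1*1) = 8*(1 - 1) = 8*0 = 0)
(O(1, -4)*w(3, 1) + 5)*(-3) + H(1) = (0*(2 + 3) + 5)*(-3) + 1 = (0*5 + 5)*(-3) + 1 = (0 + 5)*(-3) + 1 = 5*(-3) + 1 = -15 + 1 = -14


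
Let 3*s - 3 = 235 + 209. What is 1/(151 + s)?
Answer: 1/300 ≈ 0.0033333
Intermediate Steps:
s = 149 (s = 1 + (235 + 209)/3 = 1 + (⅓)*444 = 1 + 148 = 149)
1/(151 + s) = 1/(151 + 149) = 1/300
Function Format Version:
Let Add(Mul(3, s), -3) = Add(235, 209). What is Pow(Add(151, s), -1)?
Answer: Rational(1, 300) ≈ 0.0033333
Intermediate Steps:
s = 149 (s = Add(1, Mul(Rational(1, 3), Add(235, 209))) = Add(1, Mul(Rational(1, 3), 444)) = Add(1, 148) = 149)
Pow(Add(151, s), -1) = Pow(Add(151, 149), -1) = Pow(300, -1) = Rational(1, 300)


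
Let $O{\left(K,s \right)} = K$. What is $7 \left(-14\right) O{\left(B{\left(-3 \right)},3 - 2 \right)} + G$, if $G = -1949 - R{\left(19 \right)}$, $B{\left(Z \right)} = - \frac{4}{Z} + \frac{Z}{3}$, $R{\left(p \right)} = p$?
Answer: $- \frac{6002}{3} \approx -2000.7$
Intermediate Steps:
$B{\left(Z \right)} = - \frac{4}{Z} + \frac{Z}{3}$ ($B{\left(Z \right)} = - \frac{4}{Z} + Z \frac{1}{3} = - \frac{4}{Z} + \frac{Z}{3}$)
$G = -1968$ ($G = -1949 - 19 = -1968$)
$7 \left(-14\right) O{\left(B{\left(-3 \right)},3 - 2 \right)} + G = 7 \left(-14\right) \left(- \frac{4}{-3} + \frac{1}{3} \left(-3\right)\right) - 1968 = - 98 \left(\left(-4\right) \left(- \frac{1}{3}\right) - 1\right) - 1968 = - 98 \left(\frac{4}{3} - 1\right) - 1968 = \left(-98\right) \frac{1}{3} - 1968 = - \frac{98}{3} - 1968 = - \frac{6002}{3}$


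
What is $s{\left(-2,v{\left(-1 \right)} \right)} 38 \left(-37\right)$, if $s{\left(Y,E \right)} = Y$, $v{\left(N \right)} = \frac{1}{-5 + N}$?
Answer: $2812$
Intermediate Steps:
$s{\left(-2,v{\left(-1 \right)} \right)} 38 \left(-37\right) = \left(-2\right) 38 \left(-37\right) = \left(-76\right) \left(-37\right) = 2812$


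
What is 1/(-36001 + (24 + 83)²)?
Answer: -1/24552 ≈ -4.0730e-5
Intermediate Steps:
1/(-36001 + (24 + 83)²) = 1/(-36001 + 107²) = 1/(-36001 + 11449) = 1/(-24552) = -1/24552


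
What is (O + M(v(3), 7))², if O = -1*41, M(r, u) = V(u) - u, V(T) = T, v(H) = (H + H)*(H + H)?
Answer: 1681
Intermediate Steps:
v(H) = 4*H² (v(H) = (2*H)*(2*H) = 4*H²)
M(r, u) = 0 (M(r, u) = u - u = 0)
O = -41
(O + M(v(3), 7))² = (-41 + 0)² = (-41)² = 1681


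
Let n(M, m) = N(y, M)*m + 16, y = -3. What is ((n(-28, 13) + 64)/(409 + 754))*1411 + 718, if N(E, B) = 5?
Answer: 1039629/1163 ≈ 893.92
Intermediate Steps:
n(M, m) = 16 + 5*m (n(M, m) = 5*m + 16 = 16 + 5*m)
((n(-28, 13) + 64)/(409 + 754))*1411 + 718 = (((16 + 5*13) + 64)/(409 + 754))*1411 + 718 = (((16 + 65) + 64)/1163)*1411 + 718 = ((81 + 64)*(1/1163))*1411 + 718 = (145*(1/1163))*1411 + 718 = (145/1163)*1411 + 718 = 204595/1163 + 718 = 1039629/1163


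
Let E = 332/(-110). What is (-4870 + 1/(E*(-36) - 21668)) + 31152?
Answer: 31164249393/1185764 ≈ 26282.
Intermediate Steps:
E = -166/55 (E = 332*(-1/110) = -166/55 ≈ -3.0182)
(-4870 + 1/(E*(-36) - 21668)) + 31152 = (-4870 + 1/(-166/55*(-36) - 21668)) + 31152 = (-4870 + 1/(5976/55 - 21668)) + 31152 = (-4870 + 1/(-1185764/55)) + 31152 = (-4870 - 55/1185764) + 31152 = -5774670735/1185764 + 31152 = 31164249393/1185764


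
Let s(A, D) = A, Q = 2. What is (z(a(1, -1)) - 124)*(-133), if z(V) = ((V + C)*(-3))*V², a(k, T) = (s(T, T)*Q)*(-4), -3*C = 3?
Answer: 195244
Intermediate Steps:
C = -1 (C = -⅓*3 = -1)
a(k, T) = -8*T (a(k, T) = (T*2)*(-4) = (2*T)*(-4) = -8*T)
z(V) = V²*(3 - 3*V) (z(V) = ((V - 1)*(-3))*V² = ((-1 + V)*(-3))*V² = (3 - 3*V)*V² = V²*(3 - 3*V))
(z(a(1, -1)) - 124)*(-133) = (3*(-8*(-1))²*(1 - (-8)*(-1)) - 124)*(-133) = (3*8²*(1 - 1*8) - 124)*(-133) = (3*64*(1 - 8) - 124)*(-133) = (3*64*(-7) - 124)*(-133) = (-1344 - 124)*(-133) = -1468*(-133) = 195244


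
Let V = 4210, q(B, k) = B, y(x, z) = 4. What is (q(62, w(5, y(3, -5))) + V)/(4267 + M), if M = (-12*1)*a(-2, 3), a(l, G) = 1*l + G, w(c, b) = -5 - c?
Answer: 4272/4255 ≈ 1.0040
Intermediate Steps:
a(l, G) = G + l (a(l, G) = l + G = G + l)
M = -12 (M = (-12*1)*(3 - 2) = -12*1 = -12)
(q(62, w(5, y(3, -5))) + V)/(4267 + M) = (62 + 4210)/(4267 - 12) = 4272/4255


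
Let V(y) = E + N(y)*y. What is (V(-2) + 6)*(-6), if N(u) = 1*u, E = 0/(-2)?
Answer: -60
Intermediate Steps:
E = 0 (E = 0*(-1/2) = 0)
N(u) = u
V(y) = y**2 (V(y) = 0 + y*y = 0 + y**2 = y**2)
(V(-2) + 6)*(-6) = ((-2)**2 + 6)*(-6) = (4 + 6)*(-6) = 10*(-6) = -60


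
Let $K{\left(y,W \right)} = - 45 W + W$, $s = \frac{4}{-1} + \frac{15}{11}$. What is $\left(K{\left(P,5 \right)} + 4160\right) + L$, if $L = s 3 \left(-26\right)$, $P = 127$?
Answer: $\frac{45602}{11} \approx 4145.6$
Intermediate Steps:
$s = - \frac{29}{11}$ ($s = 4 \left(-1\right) + 15 \cdot \frac{1}{11} = -4 + \frac{15}{11} = - \frac{29}{11} \approx -2.6364$)
$K{\left(y,W \right)} = - 44 W$
$L = \frac{2262}{11}$ ($L = \left(- \frac{29}{11}\right) 3 \left(-26\right) = \left(- \frac{87}{11}\right) \left(-26\right) = \frac{2262}{11} \approx 205.64$)
$\left(K{\left(P,5 \right)} + 4160\right) + L = \left(\left(-44\right) 5 + 4160\right) + \frac{2262}{11} = \left(-220 + 4160\right) + \frac{2262}{11} = 3940 + \frac{2262}{11} = \frac{45602}{11}$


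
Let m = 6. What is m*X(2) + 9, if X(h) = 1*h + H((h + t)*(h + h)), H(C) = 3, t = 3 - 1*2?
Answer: 39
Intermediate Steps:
t = 1 (t = 3 - 2 = 1)
X(h) = 3 + h (X(h) = 1*h + 3 = h + 3 = 3 + h)
m*X(2) + 9 = 6*(3 + 2) + 9 = 6*5 + 9 = 30 + 9 = 39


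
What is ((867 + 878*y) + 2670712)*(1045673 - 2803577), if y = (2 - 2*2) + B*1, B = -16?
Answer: -4668597495600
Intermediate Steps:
y = -18 (y = (2 - 2*2) - 16*1 = (2 - 4) - 16 = -2 - 16 = -18)
((867 + 878*y) + 2670712)*(1045673 - 2803577) = ((867 + 878*(-18)) + 2670712)*(1045673 - 2803577) = ((867 - 15804) + 2670712)*(-1757904) = (-14937 + 2670712)*(-1757904) = 2655775*(-1757904) = -4668597495600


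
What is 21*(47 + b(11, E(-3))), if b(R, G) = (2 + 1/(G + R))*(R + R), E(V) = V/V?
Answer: 3899/2 ≈ 1949.5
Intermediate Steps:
E(V) = 1
b(R, G) = 2*R*(2 + 1/(G + R)) (b(R, G) = (2 + 1/(G + R))*(2*R) = 2*R*(2 + 1/(G + R)))
21*(47 + b(11, E(-3))) = 21*(47 + 2*11*(1 + 2*1 + 2*11)/(1 + 11)) = 21*(47 + 2*11*(1 + 2 + 22)/12) = 21*(47 + 2*11*(1/12)*25) = 21*(47 + 275/6) = 21*(557/6) = 3899/2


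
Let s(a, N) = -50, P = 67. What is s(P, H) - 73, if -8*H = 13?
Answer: -123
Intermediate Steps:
H = -13/8 (H = -⅛*13 = -13/8 ≈ -1.6250)
s(P, H) - 73 = -50 - 73 = -123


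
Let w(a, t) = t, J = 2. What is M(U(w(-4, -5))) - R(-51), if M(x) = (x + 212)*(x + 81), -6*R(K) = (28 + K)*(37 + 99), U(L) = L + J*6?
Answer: 56252/3 ≈ 18751.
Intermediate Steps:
U(L) = 12 + L (U(L) = L + 2*6 = L + 12 = 12 + L)
R(K) = -1904/3 - 68*K/3 (R(K) = -(28 + K)*(37 + 99)/6 = -(28 + K)*136/6 = -(3808 + 136*K)/6 = -1904/3 - 68*K/3)
M(x) = (81 + x)*(212 + x) (M(x) = (212 + x)*(81 + x) = (81 + x)*(212 + x))
M(U(w(-4, -5))) - R(-51) = (17172 + (12 - 5)**2 + 293*(12 - 5)) - (-1904/3 - 68/3*(-51)) = (17172 + 7**2 + 293*7) - (-1904/3 + 1156) = (17172 + 49 + 2051) - 1*1564/3 = 19272 - 1564/3 = 56252/3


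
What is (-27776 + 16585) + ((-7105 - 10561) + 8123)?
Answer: -20734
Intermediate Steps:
(-27776 + 16585) + ((-7105 - 10561) + 8123) = -11191 + (-17666 + 8123) = -11191 - 9543 = -20734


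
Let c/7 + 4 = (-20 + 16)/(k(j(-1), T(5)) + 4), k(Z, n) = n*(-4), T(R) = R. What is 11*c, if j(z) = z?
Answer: -1155/4 ≈ -288.75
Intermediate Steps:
k(Z, n) = -4*n
c = -105/4 (c = -28 + 7*((-20 + 16)/(-4*5 + 4)) = -28 + 7*(-4/(-20 + 4)) = -28 + 7*(-4/(-16)) = -28 + 7*(-4*(-1/16)) = -28 + 7*(¼) = -28 + 7/4 = -105/4 ≈ -26.250)
11*c = 11*(-105/4) = -1155/4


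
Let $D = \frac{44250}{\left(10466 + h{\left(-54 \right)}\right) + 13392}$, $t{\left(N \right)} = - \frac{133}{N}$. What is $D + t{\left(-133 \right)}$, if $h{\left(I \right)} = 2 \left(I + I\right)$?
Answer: $\frac{33946}{11821} \approx 2.8717$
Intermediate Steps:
$h{\left(I \right)} = 4 I$ ($h{\left(I \right)} = 2 \cdot 2 I = 4 I$)
$D = \frac{22125}{11821}$ ($D = \frac{44250}{\left(10466 + 4 \left(-54\right)\right) + 13392} = \frac{44250}{\left(10466 - 216\right) + 13392} = \frac{44250}{10250 + 13392} = \frac{44250}{23642} = 44250 \cdot \frac{1}{23642} = \frac{22125}{11821} \approx 1.8717$)
$D + t{\left(-133 \right)} = \frac{22125}{11821} - \frac{133}{-133} = \frac{22125}{11821} - -1 = \frac{22125}{11821} + 1 = \frac{33946}{11821}$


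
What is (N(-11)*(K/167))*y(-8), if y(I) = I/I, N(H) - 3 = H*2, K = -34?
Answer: 646/167 ≈ 3.8683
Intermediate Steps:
N(H) = 3 + 2*H (N(H) = 3 + H*2 = 3 + 2*H)
y(I) = 1
(N(-11)*(K/167))*y(-8) = ((3 + 2*(-11))*(-34/167))*1 = ((3 - 22)*(-34*1/167))*1 = -19*(-34/167)*1 = (646/167)*1 = 646/167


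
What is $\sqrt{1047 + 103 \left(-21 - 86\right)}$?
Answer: $i \sqrt{9974} \approx 99.87 i$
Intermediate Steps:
$\sqrt{1047 + 103 \left(-21 - 86\right)} = \sqrt{1047 + 103 \left(-107\right)} = \sqrt{1047 - 11021} = \sqrt{-9974} = i \sqrt{9974}$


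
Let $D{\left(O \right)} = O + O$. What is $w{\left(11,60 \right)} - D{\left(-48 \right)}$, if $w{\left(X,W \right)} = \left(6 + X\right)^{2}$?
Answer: $385$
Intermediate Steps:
$D{\left(O \right)} = 2 O$
$w{\left(11,60 \right)} - D{\left(-48 \right)} = \left(6 + 11\right)^{2} - 2 \left(-48\right) = 17^{2} - -96 = 289 + 96 = 385$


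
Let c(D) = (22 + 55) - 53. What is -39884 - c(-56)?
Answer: -39908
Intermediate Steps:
c(D) = 24 (c(D) = 77 - 53 = 24)
-39884 - c(-56) = -39884 - 1*24 = -39884 - 24 = -39908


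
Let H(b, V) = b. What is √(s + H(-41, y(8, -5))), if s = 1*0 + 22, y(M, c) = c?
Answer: I*√19 ≈ 4.3589*I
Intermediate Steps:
s = 22 (s = 0 + 22 = 22)
√(s + H(-41, y(8, -5))) = √(22 - 41) = √(-19) = I*√19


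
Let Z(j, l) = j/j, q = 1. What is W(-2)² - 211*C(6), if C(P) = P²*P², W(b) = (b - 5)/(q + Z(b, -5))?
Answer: -1093775/4 ≈ -2.7344e+5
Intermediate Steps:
Z(j, l) = 1
W(b) = -5/2 + b/2 (W(b) = (b - 5)/(1 + 1) = (-5 + b)/2 = (-5 + b)*(½) = -5/2 + b/2)
C(P) = P⁴
W(-2)² - 211*C(6) = (-5/2 + (½)*(-2))² - 211*6⁴ = (-5/2 - 1)² - 211*1296 = (-7/2)² - 273456 = 49/4 - 273456 = -1093775/4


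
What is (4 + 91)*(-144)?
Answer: -13680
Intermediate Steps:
(4 + 91)*(-144) = 95*(-144) = -13680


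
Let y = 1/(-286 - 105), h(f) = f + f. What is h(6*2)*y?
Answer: -24/391 ≈ -0.061381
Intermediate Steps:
h(f) = 2*f
y = -1/391 (y = 1/(-391) = -1/391 ≈ -0.0025575)
h(6*2)*y = (2*(6*2))*(-1/391) = (2*12)*(-1/391) = 24*(-1/391) = -24/391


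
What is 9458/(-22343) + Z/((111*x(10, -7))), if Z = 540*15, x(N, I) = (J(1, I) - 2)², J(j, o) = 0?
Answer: 14731579/826691 ≈ 17.820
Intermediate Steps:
x(N, I) = 4 (x(N, I) = (0 - 2)² = (-2)² = 4)
Z = 8100
9458/(-22343) + Z/((111*x(10, -7))) = 9458/(-22343) + 8100/((111*4)) = 9458*(-1/22343) + 8100/444 = -9458/22343 + 8100*(1/444) = -9458/22343 + 675/37 = 14731579/826691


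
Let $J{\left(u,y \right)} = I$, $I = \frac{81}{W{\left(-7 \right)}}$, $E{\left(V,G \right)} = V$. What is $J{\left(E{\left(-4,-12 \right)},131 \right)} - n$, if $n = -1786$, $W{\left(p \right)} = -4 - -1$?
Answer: $1759$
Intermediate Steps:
$W{\left(p \right)} = -3$ ($W{\left(p \right)} = -4 + 1 = -3$)
$I = -27$ ($I = \frac{81}{-3} = 81 \left(- \frac{1}{3}\right) = -27$)
$J{\left(u,y \right)} = -27$
$J{\left(E{\left(-4,-12 \right)},131 \right)} - n = -27 - -1786 = -27 + 1786 = 1759$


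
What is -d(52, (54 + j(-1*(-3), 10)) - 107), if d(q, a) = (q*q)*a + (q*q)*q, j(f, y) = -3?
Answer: 10816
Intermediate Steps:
d(q, a) = q**3 + a*q**2 (d(q, a) = q**2*a + q**2*q = a*q**2 + q**3 = q**3 + a*q**2)
-d(52, (54 + j(-1*(-3), 10)) - 107) = -52**2*(((54 - 3) - 107) + 52) = -2704*((51 - 107) + 52) = -2704*(-56 + 52) = -2704*(-4) = -1*(-10816) = 10816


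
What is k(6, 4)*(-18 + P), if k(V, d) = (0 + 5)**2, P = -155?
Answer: -4325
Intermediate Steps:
k(V, d) = 25 (k(V, d) = 5**2 = 25)
k(6, 4)*(-18 + P) = 25*(-18 - 155) = 25*(-173) = -4325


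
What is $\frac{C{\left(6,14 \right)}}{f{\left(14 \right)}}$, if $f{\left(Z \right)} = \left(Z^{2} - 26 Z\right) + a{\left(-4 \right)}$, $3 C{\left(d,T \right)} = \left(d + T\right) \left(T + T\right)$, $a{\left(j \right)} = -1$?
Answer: $- \frac{560}{507} \approx -1.1045$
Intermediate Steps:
$C{\left(d,T \right)} = \frac{2 T \left(T + d\right)}{3}$ ($C{\left(d,T \right)} = \frac{\left(d + T\right) \left(T + T\right)}{3} = \frac{\left(T + d\right) 2 T}{3} = \frac{2 T \left(T + d\right)}{3}$)
$f{\left(Z \right)} = -1 + Z^{2} - 26 Z$ ($f{\left(Z \right)} = \left(Z^{2} - 26 Z\right) - 1 = -1 + Z^{2} - 26 Z$)
$\frac{C{\left(6,14 \right)}}{f{\left(14 \right)}} = \frac{\frac{2}{3} \cdot 14 \left(14 + 6\right)}{-1 + 14^{2} - 364} = \frac{\frac{2}{3} \cdot 14 \cdot 20}{-1 + 196 - 364} = \frac{560}{3 \left(-169\right)} = \frac{560}{3} \left(- \frac{1}{169}\right) = - \frac{560}{507}$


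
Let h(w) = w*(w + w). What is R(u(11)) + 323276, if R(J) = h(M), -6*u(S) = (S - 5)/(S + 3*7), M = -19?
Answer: 323998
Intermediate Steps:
u(S) = -(-5 + S)/(6*(21 + S)) (u(S) = -(S - 5)/(6*(S + 3*7)) = -(-5 + S)/(6*(S + 21)) = -(-5 + S)/(6*(21 + S)))
h(w) = 2*w² (h(w) = w*(2*w) = 2*w²)
R(J) = 722 (R(J) = 2*(-19)² = 2*361 = 722)
R(u(11)) + 323276 = 722 + 323276 = 323998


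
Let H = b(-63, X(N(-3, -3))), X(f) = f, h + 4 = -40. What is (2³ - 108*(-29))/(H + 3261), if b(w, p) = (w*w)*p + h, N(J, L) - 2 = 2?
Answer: 3140/19093 ≈ 0.16446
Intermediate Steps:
h = -44 (h = -4 - 40 = -44)
N(J, L) = 4 (N(J, L) = 2 + 2 = 4)
b(w, p) = -44 + p*w² (b(w, p) = (w*w)*p - 44 = w²*p - 44 = p*w² - 44 = -44 + p*w²)
H = 15832 (H = -44 + 4*(-63)² = -44 + 4*3969 = -44 + 15876 = 15832)
(2³ - 108*(-29))/(H + 3261) = (2³ - 108*(-29))/(15832 + 3261) = (8 + 3132)/19093 = 3140*(1/19093) = 3140/19093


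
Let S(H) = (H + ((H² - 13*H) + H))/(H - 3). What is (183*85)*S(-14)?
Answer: -320250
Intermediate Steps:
S(H) = (H² - 11*H)/(-3 + H) (S(H) = (H + (H² - 12*H))/(-3 + H) = (H² - 11*H)/(-3 + H))
(183*85)*S(-14) = (183*85)*(-14*(-11 - 14)/(-3 - 14)) = 15555*(-14*(-25)/(-17)) = 15555*(-14*(-1/17)*(-25)) = 15555*(-350/17) = -320250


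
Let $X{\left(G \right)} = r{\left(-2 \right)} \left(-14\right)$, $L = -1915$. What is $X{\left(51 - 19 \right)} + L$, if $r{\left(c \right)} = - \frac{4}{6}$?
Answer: $- \frac{5717}{3} \approx -1905.7$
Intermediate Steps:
$r{\left(c \right)} = - \frac{2}{3}$ ($r{\left(c \right)} = \left(-4\right) \frac{1}{6} = - \frac{2}{3}$)
$X{\left(G \right)} = \frac{28}{3}$ ($X{\left(G \right)} = \left(- \frac{2}{3}\right) \left(-14\right) = \frac{28}{3}$)
$X{\left(51 - 19 \right)} + L = \frac{28}{3} - 1915 = - \frac{5717}{3}$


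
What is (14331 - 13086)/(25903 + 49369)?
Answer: 1245/75272 ≈ 0.016540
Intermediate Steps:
(14331 - 13086)/(25903 + 49369) = 1245/75272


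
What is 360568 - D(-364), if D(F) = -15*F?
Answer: 355108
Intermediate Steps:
360568 - D(-364) = 360568 - (-15)*(-364) = 360568 - 1*5460 = 360568 - 5460 = 355108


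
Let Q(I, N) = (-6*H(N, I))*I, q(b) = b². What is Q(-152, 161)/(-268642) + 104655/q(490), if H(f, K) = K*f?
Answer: 538677793491/6450094420 ≈ 83.515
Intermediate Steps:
Q(I, N) = -6*N*I² (Q(I, N) = (-6*I*N)*I = -6*N*I²)
Q(-152, 161)/(-268642) + 104655/q(490) = -6*161*(-152)²/(-268642) + 104655/(490²) = -6*161*23104*(-1/268642) + 104655/240100 = -22318464*(-1/268642) + 104655*(1/240100) = 11159232/134321 + 20931/48020 = 538677793491/6450094420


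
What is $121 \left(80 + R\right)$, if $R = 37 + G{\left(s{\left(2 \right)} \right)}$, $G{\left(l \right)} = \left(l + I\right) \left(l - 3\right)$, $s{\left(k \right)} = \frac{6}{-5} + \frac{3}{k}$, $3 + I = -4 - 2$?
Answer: $\frac{1699929}{100} \approx 16999.0$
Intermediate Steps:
$I = -9$ ($I = -3 - 6 = -9$)
$s{\left(k \right)} = - \frac{6}{5} + \frac{3}{k}$ ($s{\left(k \right)} = 6 \left(- \frac{1}{5}\right) + \frac{3}{k} = - \frac{6}{5} + \frac{3}{k}$)
$G{\left(l \right)} = \left(-9 + l\right) \left(-3 + l\right)$ ($G{\left(l \right)} = \left(l - 9\right) \left(l - 3\right) = \left(-9 + l\right) \left(-3 + l\right)$)
$R = \frac{6049}{100}$ ($R = 37 + \left(27 + \left(- \frac{6}{5} + \frac{3}{2}\right)^{2} - 12 \left(- \frac{6}{5} + \frac{3}{2}\right)\right) = 37 + \left(27 + \left(\frac{3}{10}\right)^{2} - \frac{18}{5}\right) = 37 + \left(27 + \frac{9}{100} - \frac{18}{5}\right) = 37 + \frac{2349}{100} = \frac{6049}{100} \approx 60.49$)
$121 \left(80 + R\right) = 121 \left(80 + \frac{6049}{100}\right) = 121 \cdot \frac{14049}{100} = \frac{1699929}{100}$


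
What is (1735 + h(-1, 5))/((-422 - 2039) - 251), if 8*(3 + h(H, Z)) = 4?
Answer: -1155/1808 ≈ -0.63883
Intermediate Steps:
h(H, Z) = -5/2 (h(H, Z) = -3 + (⅛)*4 = -3 + ½ = -5/2)
(1735 + h(-1, 5))/((-422 - 2039) - 251) = (1735 - 5/2)/((-422 - 2039) - 251) = 3465/(2*(-2461 - 251)) = (3465/2)/(-2712) = (3465/2)*(-1/2712) = -1155/1808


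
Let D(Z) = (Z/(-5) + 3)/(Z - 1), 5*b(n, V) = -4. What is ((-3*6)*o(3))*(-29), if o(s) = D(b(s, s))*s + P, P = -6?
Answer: -29406/5 ≈ -5881.2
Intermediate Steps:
b(n, V) = -4/5 (b(n, V) = (1/5)*(-4) = -4/5)
D(Z) = (3 - Z/5)/(-1 + Z) (D(Z) = (Z*(-1/5) + 3)/(-1 + Z) = (-Z/5 + 3)/(-1 + Z) = (3 - Z/5)/(-1 + Z))
o(s) = -6 - 79*s/45 (o(s) = ((15 - 1*(-4/5))/(5*(-1 - 4/5)))*s - 6 = ((15 + 4/5)/(5*(-9/5)))*s - 6 = ((1/5)*(-5/9)*(79/5))*s - 6 = -79*s/45 - 6 = -6 - 79*s/45)
((-3*6)*o(3))*(-29) = ((-3*6)*(-6 - 79/45*3))*(-29) = -18*(-6 - 79/15)*(-29) = -18*(-169/15)*(-29) = (1014/5)*(-29) = -29406/5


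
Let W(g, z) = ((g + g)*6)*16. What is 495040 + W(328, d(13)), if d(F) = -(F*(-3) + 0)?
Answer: 558016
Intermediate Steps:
d(F) = 3*F (d(F) = -(-3*F + 0) = -(-3)*F = 3*F)
W(g, z) = 192*g (W(g, z) = ((2*g)*6)*16 = (12*g)*16 = 192*g)
495040 + W(328, d(13)) = 495040 + 192*328 = 495040 + 62976 = 558016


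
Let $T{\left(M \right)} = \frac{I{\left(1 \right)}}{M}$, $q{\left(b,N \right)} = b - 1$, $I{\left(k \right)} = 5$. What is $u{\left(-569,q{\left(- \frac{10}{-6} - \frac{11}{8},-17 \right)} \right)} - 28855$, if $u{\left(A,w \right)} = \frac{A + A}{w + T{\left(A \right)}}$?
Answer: $- \frac{267036487}{9793} \approx -27268.0$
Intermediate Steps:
$q{\left(b,N \right)} = -1 + b$
$T{\left(M \right)} = \frac{5}{M}$
$u{\left(A,w \right)} = \frac{2 A}{w + \frac{5}{A}}$ ($u{\left(A,w \right)} = \frac{A + A}{w + \frac{5}{A}} = \frac{2 A}{w + \frac{5}{A}}$)
$u{\left(-569,q{\left(- \frac{10}{-6} - \frac{11}{8},-17 \right)} \right)} - 28855 = \frac{2 \left(-569\right)^{2}}{5 - 569 \left(-1 - \left(- \frac{5}{3} + \frac{11}{8}\right)\right)} - 28855 = 2 \cdot 323761 \frac{1}{5 - 569 \left(-1 - - \frac{7}{24}\right)} - 28855 = 2 \cdot 323761 \frac{1}{5 - 569 \left(-1 + \left(\frac{5}{3} - \frac{11}{8}\right)\right)} - 28855 = 2 \cdot 323761 \frac{1}{5 - 569 \left(-1 + \frac{7}{24}\right)} - 28855 = 2 \cdot 323761 \frac{1}{5 - - \frac{9673}{24}} - 28855 = 2 \cdot 323761 \frac{1}{5 + \frac{9673}{24}} - 28855 = 2 \cdot 323761 \frac{1}{\frac{9793}{24}} - 28855 = 2 \cdot 323761 \cdot \frac{24}{9793} - 28855 = \frac{15540528}{9793} - 28855 = - \frac{267036487}{9793}$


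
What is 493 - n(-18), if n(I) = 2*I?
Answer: 529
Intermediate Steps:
493 - n(-18) = 493 - 2*(-18) = 493 - 1*(-36) = 493 + 36 = 529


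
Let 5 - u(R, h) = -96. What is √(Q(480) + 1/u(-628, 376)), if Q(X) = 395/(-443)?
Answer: 2*I*√441300209/44743 ≈ 0.93901*I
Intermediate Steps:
u(R, h) = 101 (u(R, h) = 5 - 1*(-96) = 5 + 96 = 101)
Q(X) = -395/443 (Q(X) = 395*(-1/443) = -395/443)
√(Q(480) + 1/u(-628, 376)) = √(-395/443 + 1/101) = √(-39452/44743) = 2*I*√441300209/44743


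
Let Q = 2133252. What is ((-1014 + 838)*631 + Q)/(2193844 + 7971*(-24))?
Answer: 505549/500635 ≈ 1.0098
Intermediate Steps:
((-1014 + 838)*631 + Q)/(2193844 + 7971*(-24)) = ((-1014 + 838)*631 + 2133252)/(2193844 + 7971*(-24)) = (-176*631 + 2133252)/(2193844 - 191304) = (-111056 + 2133252)/2002540 = 2022196*(1/2002540) = 505549/500635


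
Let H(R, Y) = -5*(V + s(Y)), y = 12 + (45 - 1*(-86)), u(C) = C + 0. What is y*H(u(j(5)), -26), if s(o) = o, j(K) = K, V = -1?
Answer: 19305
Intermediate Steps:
u(C) = C
y = 143 (y = 12 + (45 + 86) = 12 + 131 = 143)
H(R, Y) = 5 - 5*Y (H(R, Y) = -5*(-1 + Y) = 5 - 5*Y)
y*H(u(j(5)), -26) = 143*(5 - 5*(-26)) = 143*(5 + 130) = 143*135 = 19305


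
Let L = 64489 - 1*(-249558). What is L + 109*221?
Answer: 338136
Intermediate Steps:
L = 314047 (L = 64489 + 249558 = 314047)
L + 109*221 = 314047 + 109*221 = 314047 + 24089 = 338136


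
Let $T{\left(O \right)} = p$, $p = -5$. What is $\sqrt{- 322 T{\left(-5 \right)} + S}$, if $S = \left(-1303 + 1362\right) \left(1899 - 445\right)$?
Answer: $2 \sqrt{21849} \approx 295.63$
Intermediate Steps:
$T{\left(O \right)} = -5$
$S = 85786$ ($S = 59 \cdot 1454 = 85786$)
$\sqrt{- 322 T{\left(-5 \right)} + S} = \sqrt{\left(-322\right) \left(-5\right) + 85786} = \sqrt{1610 + 85786} = \sqrt{87396} = 2 \sqrt{21849}$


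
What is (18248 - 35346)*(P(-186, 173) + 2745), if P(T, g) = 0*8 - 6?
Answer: -46831422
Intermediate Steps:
P(T, g) = -6 (P(T, g) = 0 - 6 = -6)
(18248 - 35346)*(P(-186, 173) + 2745) = (18248 - 35346)*(-6 + 2745) = -17098*2739 = -46831422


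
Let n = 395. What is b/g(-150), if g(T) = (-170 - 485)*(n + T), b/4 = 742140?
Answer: -84816/4585 ≈ -18.499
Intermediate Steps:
b = 2968560 (b = 4*742140 = 2968560)
g(T) = -258725 - 655*T (g(T) = (-170 - 485)*(395 + T) = -655*(395 + T) = -258725 - 655*T)
b/g(-150) = 2968560/(-258725 - 655*(-150)) = 2968560/(-258725 + 98250) = 2968560/(-160475) = 2968560*(-1/160475) = -84816/4585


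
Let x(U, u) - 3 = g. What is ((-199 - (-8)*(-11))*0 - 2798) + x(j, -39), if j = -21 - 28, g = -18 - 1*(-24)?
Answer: -2789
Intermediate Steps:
g = 6 (g = -18 + 24 = 6)
j = -49
x(U, u) = 9 (x(U, u) = 3 + 6 = 9)
((-199 - (-8)*(-11))*0 - 2798) + x(j, -39) = ((-199 - (-8)*(-11))*0 - 2798) + 9 = ((-199 - 1*88)*0 - 2798) + 9 = ((-199 - 88)*0 - 2798) + 9 = (-287*0 - 2798) + 9 = (0 - 2798) + 9 = -2798 + 9 = -2789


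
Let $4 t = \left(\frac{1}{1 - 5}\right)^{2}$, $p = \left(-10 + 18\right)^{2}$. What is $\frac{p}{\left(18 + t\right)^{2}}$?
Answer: $\frac{262144}{1329409} \approx 0.19719$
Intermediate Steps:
$p = 64$ ($p = 8^{2} = 64$)
$t = \frac{1}{64}$ ($t = \frac{\left(\frac{1}{1 - 5}\right)^{2}}{4} = \frac{\left(\frac{1}{-4}\right)^{2}}{4} = \frac{\left(- \frac{1}{4}\right)^{2}}{4} = \frac{1}{4} \cdot \frac{1}{16} = \frac{1}{64} \approx 0.015625$)
$\frac{p}{\left(18 + t\right)^{2}} = \frac{64}{\left(18 + \frac{1}{64}\right)^{2}} = \frac{64}{\left(\frac{1153}{64}\right)^{2}} = \frac{64}{\frac{1329409}{4096}} = 64 \cdot \frac{4096}{1329409} = \frac{262144}{1329409}$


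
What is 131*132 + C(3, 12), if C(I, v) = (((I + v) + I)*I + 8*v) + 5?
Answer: 17447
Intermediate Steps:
C(I, v) = 5 + 8*v + I*(v + 2*I) (C(I, v) = ((v + 2*I)*I + 8*v) + 5 = (I*(v + 2*I) + 8*v) + 5 = (8*v + I*(v + 2*I)) + 5 = 5 + 8*v + I*(v + 2*I))
131*132 + C(3, 12) = 131*132 + (5 + 2*3² + 8*12 + 3*12) = 17292 + (5 + 2*9 + 96 + 36) = 17292 + (5 + 18 + 96 + 36) = 17292 + 155 = 17447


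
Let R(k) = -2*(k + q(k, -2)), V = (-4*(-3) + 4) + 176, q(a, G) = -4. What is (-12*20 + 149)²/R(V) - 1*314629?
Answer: -118308785/376 ≈ -3.1465e+5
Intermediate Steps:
V = 192 (V = (12 + 4) + 176 = 16 + 176 = 192)
R(k) = 8 - 2*k (R(k) = -2*(k - 4) = -2*(-4 + k) = 8 - 2*k)
(-12*20 + 149)²/R(V) - 1*314629 = (-12*20 + 149)²/(8 - 2*192) - 1*314629 = (-240 + 149)²/(8 - 384) - 314629 = (-91)²/(-376) - 314629 = 8281*(-1/376) - 314629 = -8281/376 - 314629 = -118308785/376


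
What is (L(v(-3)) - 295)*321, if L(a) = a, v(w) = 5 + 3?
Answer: -92127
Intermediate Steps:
v(w) = 8
(L(v(-3)) - 295)*321 = (8 - 295)*321 = -287*321 = -92127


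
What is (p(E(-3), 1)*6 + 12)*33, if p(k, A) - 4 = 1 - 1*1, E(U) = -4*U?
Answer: 1188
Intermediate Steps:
p(k, A) = 4 (p(k, A) = 4 + (1 - 1*1) = 4 + (1 - 1) = 4 + 0 = 4)
(p(E(-3), 1)*6 + 12)*33 = (4*6 + 12)*33 = (24 + 12)*33 = 36*33 = 1188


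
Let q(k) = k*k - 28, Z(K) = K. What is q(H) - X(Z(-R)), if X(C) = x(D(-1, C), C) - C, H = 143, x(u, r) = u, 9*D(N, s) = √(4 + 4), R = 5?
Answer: 20416 - 2*√2/9 ≈ 20416.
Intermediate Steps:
D(N, s) = 2*√2/9 (D(N, s) = √(4 + 4)/9 = √8/9 = (2*√2)/9 = 2*√2/9)
q(k) = -28 + k² (q(k) = k² - 28 = -28 + k²)
X(C) = -C + 2*√2/9 (X(C) = 2*√2/9 - C = -C + 2*√2/9)
q(H) - X(Z(-R)) = (-28 + 143²) - (-(-1)*5 + 2*√2/9) = (-28 + 20449) - (-1*(-5) + 2*√2/9) = 20421 - (5 + 2*√2/9) = 20421 + (-5 - 2*√2/9) = 20416 - 2*√2/9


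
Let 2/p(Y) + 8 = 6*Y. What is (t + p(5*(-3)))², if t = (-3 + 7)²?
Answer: 613089/2401 ≈ 255.35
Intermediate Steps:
t = 16 (t = 4² = 16)
p(Y) = 2/(-8 + 6*Y)
(t + p(5*(-3)))² = (16 + 1/(-4 + 3*(5*(-3))))² = (16 + 1/(-4 + 3*(-15)))² = (16 + 1/(-4 - 45))² = (16 + 1/(-49))² = (16 - 1/49)² = (783/49)² = 613089/2401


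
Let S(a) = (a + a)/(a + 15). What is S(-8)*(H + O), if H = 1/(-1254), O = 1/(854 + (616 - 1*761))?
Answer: -4360/3111801 ≈ -0.0014011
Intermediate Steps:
S(a) = 2*a/(15 + a) (S(a) = (2*a)/(15 + a) = 2*a/(15 + a))
O = 1/709 (O = 1/(854 + (616 - 761)) = 1/(854 - 145) = 1/709 ≈ 0.0014104)
H = -1/1254 ≈ -0.00079745
S(-8)*(H + O) = (2*(-8)/(15 - 8))*(-1/1254 + 1/709) = (2*(-8)/7)*(545/889086) = (2*(-8)*(1/7))*(545/889086) = -16/7*545/889086 = -4360/3111801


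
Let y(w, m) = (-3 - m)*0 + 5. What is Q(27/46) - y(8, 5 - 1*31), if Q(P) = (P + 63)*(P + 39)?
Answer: 5315845/2116 ≈ 2512.2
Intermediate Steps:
y(w, m) = 5 (y(w, m) = 0 + 5 = 5)
Q(P) = (39 + P)*(63 + P) (Q(P) = (63 + P)*(39 + P) = (39 + P)*(63 + P))
Q(27/46) - y(8, 5 - 1*31) = (2457 + (27/46)² + 102*(27/46)) - 1*5 = (2457 + (27*(1/46))² + 102*(27*(1/46))) - 5 = (2457 + (27/46)² + 102*(27/46)) - 5 = (2457 + 729/2116 + 1377/23) - 5 = 5326425/2116 - 5 = 5315845/2116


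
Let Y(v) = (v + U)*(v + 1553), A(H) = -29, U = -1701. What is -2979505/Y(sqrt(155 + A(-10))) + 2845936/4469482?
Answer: 87356798014058129/49502436984561055 - 88193348*sqrt(14)/465177475455 ≈ 1.7640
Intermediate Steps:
Y(v) = (-1701 + v)*(1553 + v) (Y(v) = (v - 1701)*(v + 1553) = (-1701 + v)*(1553 + v))
-2979505/Y(sqrt(155 + A(-10))) + 2845936/4469482 = -2979505/(-2641653 + (sqrt(155 - 29))**2 - 148*sqrt(155 - 29)) + 2845936/4469482 = -2979505/(-2641653 + (sqrt(126))**2 - 444*sqrt(14)) + 2845936*(1/4469482) = -2979505/(-2641653 + (3*sqrt(14))**2 - 444*sqrt(14)) + 1422968/2234741 = -2979505/(-2641653 + 126 - 444*sqrt(14)) + 1422968/2234741 = -2979505/(-2641527 - 444*sqrt(14)) + 1422968/2234741 = 1422968/2234741 - 2979505/(-2641527 - 444*sqrt(14))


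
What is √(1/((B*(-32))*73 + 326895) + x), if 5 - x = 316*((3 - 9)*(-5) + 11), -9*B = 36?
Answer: 2*I*√366049217411458/336239 ≈ 113.8*I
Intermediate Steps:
B = -4 (B = -⅑*36 = -4)
x = -12951 (x = 5 - 316*((3 - 9)*(-5) + 11) = 5 - 316*(-6*(-5) + 11) = 5 - 316*(30 + 11) = 5 - 316*41 = 5 - 1*12956 = 5 - 12956 = -12951)
√(1/((B*(-32))*73 + 326895) + x) = √(1/(-4*(-32)*73 + 326895) - 12951) = √(1/(128*73 + 326895) - 12951) = √(1/(9344 + 326895) - 12951) = √(1/336239 - 12951) = √(-4354631288/336239) = 2*I*√366049217411458/336239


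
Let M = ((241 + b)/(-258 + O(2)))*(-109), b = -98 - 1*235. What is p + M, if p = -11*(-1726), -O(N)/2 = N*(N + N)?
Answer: 2596068/137 ≈ 18949.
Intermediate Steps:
b = -333 (b = -98 - 235 = -333)
O(N) = -4*N**2 (O(N) = -2*N*(N + N) = -2*N*2*N = -4*N**2)
M = -5014/137 (M = ((241 - 333)/(-258 - 4*2**2))*(-109) = -92/(-258 - 4*4)*(-109) = -92/(-258 - 16)*(-109) = -92/(-274)*(-109) = -92*(-1/274)*(-109) = (46/137)*(-109) = -5014/137 ≈ -36.599)
p = 18986
p + M = 18986 - 5014/137 = 2596068/137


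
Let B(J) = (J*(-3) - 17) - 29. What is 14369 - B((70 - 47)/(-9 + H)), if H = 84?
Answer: 360398/25 ≈ 14416.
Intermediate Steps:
B(J) = -46 - 3*J (B(J) = (-3*J - 17) - 29 = (-17 - 3*J) - 29 = -46 - 3*J)
14369 - B((70 - 47)/(-9 + H)) = 14369 - (-46 - 3*(70 - 47)/(-9 + 84)) = 14369 - (-46 - 69/75) = 14369 - (-46 - 3*23/75) = 14369 - (-46 - 23/25) = 14369 - 1*(-1173/25) = 14369 + 1173/25 = 360398/25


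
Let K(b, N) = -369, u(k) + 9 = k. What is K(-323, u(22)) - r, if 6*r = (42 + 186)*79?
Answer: -3371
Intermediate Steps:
u(k) = -9 + k
r = 3002 (r = ((42 + 186)*79)/6 = (228*79)/6 = (⅙)*18012 = 3002)
K(-323, u(22)) - r = -369 - 1*3002 = -369 - 3002 = -3371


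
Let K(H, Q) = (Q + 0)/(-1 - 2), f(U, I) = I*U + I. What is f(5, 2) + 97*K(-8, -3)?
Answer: 109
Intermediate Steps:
f(U, I) = I + I*U
K(H, Q) = -Q/3 (K(H, Q) = Q/(-3) = Q*(-1/3) = -Q/3)
f(5, 2) + 97*K(-8, -3) = 2*(1 + 5) + 97*(-1/3*(-3)) = 2*6 + 97*1 = 12 + 97 = 109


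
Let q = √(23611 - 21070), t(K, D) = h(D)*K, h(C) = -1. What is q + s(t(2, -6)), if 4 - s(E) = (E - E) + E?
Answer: 6 + 11*√21 ≈ 56.408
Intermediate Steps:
t(K, D) = -K
q = 11*√21 (q = √2541 = 11*√21 ≈ 50.408)
s(E) = 4 - E (s(E) = 4 - ((E - E) + E) = 4 - (0 + E) = 4 - E)
q + s(t(2, -6)) = 11*√21 + (4 - (-1)*2) = 11*√21 + (4 - 1*(-2)) = 11*√21 + (4 + 2) = 11*√21 + 6 = 6 + 11*√21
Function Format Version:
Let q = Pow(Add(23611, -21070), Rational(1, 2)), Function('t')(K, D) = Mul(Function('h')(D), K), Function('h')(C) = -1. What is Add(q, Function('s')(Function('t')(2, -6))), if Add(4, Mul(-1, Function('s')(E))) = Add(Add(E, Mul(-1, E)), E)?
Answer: Add(6, Mul(11, Pow(21, Rational(1, 2)))) ≈ 56.408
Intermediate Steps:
Function('t')(K, D) = Mul(-1, K)
q = Mul(11, Pow(21, Rational(1, 2))) (q = Pow(2541, Rational(1, 2)) = Mul(11, Pow(21, Rational(1, 2))) ≈ 50.408)
Function('s')(E) = Add(4, Mul(-1, E)) (Function('s')(E) = Add(4, Mul(-1, Add(Add(E, Mul(-1, E)), E))) = Add(4, Mul(-1, Add(0, E))) = Add(4, Mul(-1, E)))
Add(q, Function('s')(Function('t')(2, -6))) = Add(Mul(11, Pow(21, Rational(1, 2))), Add(4, Mul(-1, Mul(-1, 2)))) = Add(Mul(11, Pow(21, Rational(1, 2))), Add(4, Mul(-1, -2))) = Add(Mul(11, Pow(21, Rational(1, 2))), Add(4, 2)) = Add(Mul(11, Pow(21, Rational(1, 2))), 6) = Add(6, Mul(11, Pow(21, Rational(1, 2))))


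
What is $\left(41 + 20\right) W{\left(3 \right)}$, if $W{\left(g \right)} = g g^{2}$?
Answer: $1647$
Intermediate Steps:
$W{\left(g \right)} = g^{3}$
$\left(41 + 20\right) W{\left(3 \right)} = \left(41 + 20\right) 3^{3} = 61 \cdot 27 = 1647$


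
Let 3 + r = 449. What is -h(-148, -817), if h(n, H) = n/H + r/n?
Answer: 171239/60458 ≈ 2.8324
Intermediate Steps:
r = 446 (r = -3 + 449 = 446)
h(n, H) = 446/n + n/H (h(n, H) = n/H + 446/n = 446/n + n/H)
-h(-148, -817) = -(446/(-148) - 148/(-817)) = -(446*(-1/148) - 148*(-1/817)) = -(-223/74 + 148/817) = -1*(-171239/60458) = 171239/60458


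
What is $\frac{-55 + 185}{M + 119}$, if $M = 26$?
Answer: $\frac{26}{29} \approx 0.89655$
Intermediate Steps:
$\frac{-55 + 185}{M + 119} = \frac{-55 + 185}{26 + 119} = \frac{130}{145} = 130 \cdot \frac{1}{145} = \frac{26}{29}$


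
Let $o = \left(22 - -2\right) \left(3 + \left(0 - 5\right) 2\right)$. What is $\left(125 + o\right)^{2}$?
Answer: $1849$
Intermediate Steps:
$o = -168$ ($o = \left(22 + 2\right) \left(3 + \left(0 - 5\right) 2\right) = 24 \left(3 - 10\right) = 24 \left(-7\right) = -168$)
$\left(125 + o\right)^{2} = \left(125 - 168\right)^{2} = \left(-43\right)^{2} = 1849$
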